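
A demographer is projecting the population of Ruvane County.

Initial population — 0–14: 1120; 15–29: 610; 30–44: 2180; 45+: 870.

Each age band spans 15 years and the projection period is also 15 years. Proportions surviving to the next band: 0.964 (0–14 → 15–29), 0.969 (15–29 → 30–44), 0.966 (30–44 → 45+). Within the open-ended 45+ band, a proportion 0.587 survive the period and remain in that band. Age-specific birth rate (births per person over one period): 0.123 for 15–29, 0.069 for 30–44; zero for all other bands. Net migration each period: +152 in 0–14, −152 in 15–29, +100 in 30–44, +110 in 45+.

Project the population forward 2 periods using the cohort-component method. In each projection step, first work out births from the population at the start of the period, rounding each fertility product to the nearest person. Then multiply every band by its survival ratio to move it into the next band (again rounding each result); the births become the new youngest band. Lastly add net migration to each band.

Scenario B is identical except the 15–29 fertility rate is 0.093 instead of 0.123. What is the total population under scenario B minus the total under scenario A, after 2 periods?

After projecting period 1:
Births: 610 × 0.123 = 75  |  2180 × 0.069 = 150 → total 225
15–29: 1120 × 0.964 = 1080
30–44: 610 × 0.969 = 591
45+: 2180 × 0.966 + 870 × 0.587 = 2106 + 511 = 2617
Net migration: 0–14 + 152 → 377; 15–29 − 152 → 928; 30–44 + 100 → 691; 45+ + 110 → 2727
Giving 377 / 928 / 691 / 2727.
After projecting period 2:
Births: 928 × 0.123 = 114  |  691 × 0.069 = 48 → total 162
15–29: 377 × 0.964 = 363
30–44: 928 × 0.969 = 899
45+: 691 × 0.966 + 2727 × 0.587 = 668 + 1601 = 2269
Net migration: 0–14 + 152 → 314; 15–29 − 152 → 211; 30–44 + 100 → 999; 45+ + 110 → 2379
Giving 314 / 211 / 999 / 2379.
Scenario A total after 2 periods: 3903
Scenario B projection —
After projecting period 1:
Births: 610 × 0.093 = 57  |  2180 × 0.069 = 150 → total 207
15–29: 1120 × 0.964 = 1080
30–44: 610 × 0.969 = 591
45+: 2180 × 0.966 + 870 × 0.587 = 2106 + 511 = 2617
Net migration: 0–14 + 152 → 359; 15–29 − 152 → 928; 30–44 + 100 → 691; 45+ + 110 → 2727
Giving 359 / 928 / 691 / 2727.
After projecting period 2:
Births: 928 × 0.093 = 86  |  691 × 0.069 = 48 → total 134
15–29: 359 × 0.964 = 346
30–44: 928 × 0.969 = 899
45+: 691 × 0.966 + 2727 × 0.587 = 668 + 1601 = 2269
Net migration: 0–14 + 152 → 286; 15–29 − 152 → 194; 30–44 + 100 → 999; 45+ + 110 → 2379
Giving 286 / 194 / 999 / 2379.
Scenario B total after 2 periods: 3858
Difference B − A = 3858 − 3903 = -45

-45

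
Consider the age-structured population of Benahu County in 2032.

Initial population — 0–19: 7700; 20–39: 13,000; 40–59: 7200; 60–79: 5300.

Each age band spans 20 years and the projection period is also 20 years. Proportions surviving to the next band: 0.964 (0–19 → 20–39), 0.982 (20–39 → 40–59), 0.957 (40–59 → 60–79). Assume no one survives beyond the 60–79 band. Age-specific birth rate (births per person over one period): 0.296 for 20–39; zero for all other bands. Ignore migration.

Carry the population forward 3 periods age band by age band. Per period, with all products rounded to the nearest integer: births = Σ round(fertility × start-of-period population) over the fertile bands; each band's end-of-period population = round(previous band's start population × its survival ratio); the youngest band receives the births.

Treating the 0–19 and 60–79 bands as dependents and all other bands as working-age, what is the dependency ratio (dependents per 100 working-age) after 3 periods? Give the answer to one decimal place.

140.2

Period 1:
Births: 13000 * 0.296 = 3848
20–39: 7700 * 0.964 = 7423
40–59: 13000 * 0.982 = 12766
60–79: 7200 * 0.957 = 6890
Population now: 0–19=3848, 20–39=7423, 40–59=12766, 60–79=6890
Period 2:
Births: 7423 * 0.296 = 2197
20–39: 3848 * 0.964 = 3709
40–59: 7423 * 0.982 = 7289
60–79: 12766 * 0.957 = 12217
Population now: 0–19=2197, 20–39=3709, 40–59=7289, 60–79=12217
Period 3:
Births: 3709 * 0.296 = 1098
20–39: 2197 * 0.964 = 2118
40–59: 3709 * 0.982 = 3642
60–79: 7289 * 0.957 = 6976
Population now: 0–19=1098, 20–39=2118, 40–59=3642, 60–79=6976
Dependents (band 0–19 + band 60–79) = 1098 + 6976 = 8074; working-age = 5760; ratio = 8074/5760 × 100 = 140.2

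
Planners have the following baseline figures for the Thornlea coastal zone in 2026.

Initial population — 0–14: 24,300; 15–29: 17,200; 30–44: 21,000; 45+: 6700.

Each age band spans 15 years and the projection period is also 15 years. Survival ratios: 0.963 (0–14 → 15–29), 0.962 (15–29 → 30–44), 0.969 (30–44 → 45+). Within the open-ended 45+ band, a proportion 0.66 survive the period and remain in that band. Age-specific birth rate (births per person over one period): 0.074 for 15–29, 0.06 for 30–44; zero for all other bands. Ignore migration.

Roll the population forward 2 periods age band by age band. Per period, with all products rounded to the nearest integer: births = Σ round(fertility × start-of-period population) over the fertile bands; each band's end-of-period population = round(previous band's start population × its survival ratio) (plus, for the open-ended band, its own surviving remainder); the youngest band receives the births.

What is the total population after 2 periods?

Numbering the groups 1..4 from youngest to oldest:
Period 1:
Births: 17200 * 0.074 = 1273, 21000 * 0.06 = 1260 ⇒ total 2533
Group 2: 24300 * 0.963 = 23401
Group 3: 17200 * 0.962 = 16546
Group 4: 21000 * 0.969 + 6700 * 0.66 = 20349 + 4422 = 24771
End of period: [2533, 23401, 16546, 24771]
Period 2:
Births: 23401 * 0.074 = 1732, 16546 * 0.06 = 993 ⇒ total 2725
Group 2: 2533 * 0.963 = 2439
Group 3: 23401 * 0.962 = 22512
Group 4: 16546 * 0.969 + 24771 * 0.66 = 16033 + 16349 = 32382
End of period: [2725, 2439, 22512, 32382]
Total after period 2: 2725 + 2439 + 22512 + 32382 = 60058

60058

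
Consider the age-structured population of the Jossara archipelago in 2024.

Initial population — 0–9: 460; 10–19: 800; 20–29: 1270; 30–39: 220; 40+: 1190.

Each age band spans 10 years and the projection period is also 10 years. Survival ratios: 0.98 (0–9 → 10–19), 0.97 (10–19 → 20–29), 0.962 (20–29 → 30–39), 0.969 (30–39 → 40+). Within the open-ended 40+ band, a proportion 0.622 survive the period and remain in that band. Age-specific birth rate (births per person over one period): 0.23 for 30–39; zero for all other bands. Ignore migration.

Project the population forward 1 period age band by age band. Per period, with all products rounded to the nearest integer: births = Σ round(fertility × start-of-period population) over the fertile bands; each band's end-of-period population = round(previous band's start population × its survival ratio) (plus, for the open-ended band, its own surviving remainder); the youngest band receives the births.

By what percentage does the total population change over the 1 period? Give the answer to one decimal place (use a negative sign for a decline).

-12.4

Period 1:
Births: 220 × 0.23 = 51
10–19: 460 × 0.98 = 451
20–29: 800 × 0.97 = 776
30–39: 1270 × 0.962 = 1222
40+: 220 × 0.969 + 1190 × 0.622 = 213 + 740 = 953
Population now: 0–9=51, 10–19=451, 20–29=776, 30–39=1222, 40+=953
Total: 3940 → 3453; change = -487; percentage change = -12.4%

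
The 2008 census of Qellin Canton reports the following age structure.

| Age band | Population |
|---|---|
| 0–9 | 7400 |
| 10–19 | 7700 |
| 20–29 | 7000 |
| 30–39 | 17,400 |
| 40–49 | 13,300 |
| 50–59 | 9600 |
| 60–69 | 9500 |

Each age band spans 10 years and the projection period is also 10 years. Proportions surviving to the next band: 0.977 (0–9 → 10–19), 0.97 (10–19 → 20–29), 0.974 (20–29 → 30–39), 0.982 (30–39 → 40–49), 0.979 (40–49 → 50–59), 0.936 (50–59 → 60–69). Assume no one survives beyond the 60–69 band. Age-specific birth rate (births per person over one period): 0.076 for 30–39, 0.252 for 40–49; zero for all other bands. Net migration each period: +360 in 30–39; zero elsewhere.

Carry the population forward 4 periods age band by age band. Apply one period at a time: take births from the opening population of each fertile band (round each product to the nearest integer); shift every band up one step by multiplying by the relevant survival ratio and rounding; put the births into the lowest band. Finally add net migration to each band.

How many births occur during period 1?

Let group 1 be 0–9 through group 7 = 60–69.
After projecting period 1:
Births: 17400 * 0.076 = 1322 ; 13300 * 0.252 = 3352 — total 4674
Group 2: 7400 * 0.977 = 7230
Group 3: 7700 * 0.97 = 7469
Group 4: 7000 * 0.974 = 6818
Group 5: 17400 * 0.982 = 17087
Group 6: 13300 * 0.979 = 13021
Group 7: 9600 * 0.936 = 8986
Net migration: Group 4 + 360 → 7178
→ [4674, 7230, 7469, 7178, 17087, 13021, 8986]

4674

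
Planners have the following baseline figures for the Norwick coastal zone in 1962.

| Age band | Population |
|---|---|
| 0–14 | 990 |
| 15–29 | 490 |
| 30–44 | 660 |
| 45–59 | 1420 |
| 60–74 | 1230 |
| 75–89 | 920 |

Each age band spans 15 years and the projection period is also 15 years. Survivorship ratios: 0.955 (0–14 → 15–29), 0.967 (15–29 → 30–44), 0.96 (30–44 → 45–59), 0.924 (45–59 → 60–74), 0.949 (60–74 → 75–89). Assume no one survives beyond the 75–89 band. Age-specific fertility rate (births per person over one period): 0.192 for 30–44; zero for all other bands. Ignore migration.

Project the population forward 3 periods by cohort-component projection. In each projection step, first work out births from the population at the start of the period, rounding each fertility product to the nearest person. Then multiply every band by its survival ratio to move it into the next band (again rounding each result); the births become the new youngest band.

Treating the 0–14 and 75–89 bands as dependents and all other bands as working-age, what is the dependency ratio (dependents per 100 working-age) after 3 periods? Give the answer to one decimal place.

48.7

Let band 1 be 0–14 through band 6 = 75–89.
— Period 1 —
Births: 660 × 0.192 = 127
Band 2: 990 × 0.955 = 945
Band 3: 490 × 0.967 = 474
Band 4: 660 × 0.96 = 634
Band 5: 1420 × 0.924 = 1312
Band 6: 1230 × 0.949 = 1167
→ [127, 945, 474, 634, 1312, 1167]
— Period 2 —
Births: 474 × 0.192 = 91
Band 2: 127 × 0.955 = 121
Band 3: 945 × 0.967 = 914
Band 4: 474 × 0.96 = 455
Band 5: 634 × 0.924 = 586
Band 6: 1312 × 0.949 = 1245
→ [91, 121, 914, 455, 586, 1245]
— Period 3 —
Births: 914 × 0.192 = 175
Band 2: 91 × 0.955 = 87
Band 3: 121 × 0.967 = 117
Band 4: 914 × 0.96 = 877
Band 5: 455 × 0.924 = 420
Band 6: 586 × 0.949 = 556
→ [175, 87, 117, 877, 420, 556]
Dependents (band 0–14 + band 75–89) = 175 + 556 = 731; working-age = 1501; ratio = 731/1501 × 100 = 48.7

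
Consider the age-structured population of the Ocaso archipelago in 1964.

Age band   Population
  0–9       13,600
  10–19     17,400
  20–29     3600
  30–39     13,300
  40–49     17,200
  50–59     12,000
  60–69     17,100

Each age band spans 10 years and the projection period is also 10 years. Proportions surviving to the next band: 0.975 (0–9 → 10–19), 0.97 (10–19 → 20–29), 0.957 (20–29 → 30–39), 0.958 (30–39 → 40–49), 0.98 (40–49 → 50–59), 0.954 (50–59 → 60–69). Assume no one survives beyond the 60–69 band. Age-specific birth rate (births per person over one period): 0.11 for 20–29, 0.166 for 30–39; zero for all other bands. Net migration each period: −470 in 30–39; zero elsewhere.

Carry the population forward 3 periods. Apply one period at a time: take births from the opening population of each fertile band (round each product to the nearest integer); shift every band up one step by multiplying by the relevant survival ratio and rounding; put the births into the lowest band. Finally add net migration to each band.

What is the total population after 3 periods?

Period 1.
Births: 3600 × 0.11 = 396  |  13300 × 0.166 = 2208 → total 2604
10–19: 13600 × 0.975 = 13260
20–29: 17400 × 0.97 = 16878
30–39: 3600 × 0.957 = 3445
40–49: 13300 × 0.958 = 12741
50–59: 17200 × 0.98 = 16856
60–69: 12000 × 0.954 = 11448
Net migration: 30–39 − 470 → 2975
→ [2604, 13260, 16878, 2975, 12741, 16856, 11448]
Period 2.
Births: 16878 × 0.11 = 1857  |  2975 × 0.166 = 494 → total 2351
10–19: 2604 × 0.975 = 2539
20–29: 13260 × 0.97 = 12862
30–39: 16878 × 0.957 = 16152
40–49: 2975 × 0.958 = 2850
50–59: 12741 × 0.98 = 12486
60–69: 16856 × 0.954 = 16081
Net migration: 30–39 − 470 → 15682
→ [2351, 2539, 12862, 15682, 2850, 12486, 16081]
Period 3.
Births: 12862 × 0.11 = 1415  |  15682 × 0.166 = 2603 → total 4018
10–19: 2351 × 0.975 = 2292
20–29: 2539 × 0.97 = 2463
30–39: 12862 × 0.957 = 12309
40–49: 15682 × 0.958 = 15023
50–59: 2850 × 0.98 = 2793
60–69: 12486 × 0.954 = 11912
Net migration: 30–39 − 470 → 11839
→ [4018, 2292, 2463, 11839, 15023, 2793, 11912]
Total after period 3: 4018 + 2292 + 2463 + 11839 + 15023 + 2793 + 11912 = 50340

50340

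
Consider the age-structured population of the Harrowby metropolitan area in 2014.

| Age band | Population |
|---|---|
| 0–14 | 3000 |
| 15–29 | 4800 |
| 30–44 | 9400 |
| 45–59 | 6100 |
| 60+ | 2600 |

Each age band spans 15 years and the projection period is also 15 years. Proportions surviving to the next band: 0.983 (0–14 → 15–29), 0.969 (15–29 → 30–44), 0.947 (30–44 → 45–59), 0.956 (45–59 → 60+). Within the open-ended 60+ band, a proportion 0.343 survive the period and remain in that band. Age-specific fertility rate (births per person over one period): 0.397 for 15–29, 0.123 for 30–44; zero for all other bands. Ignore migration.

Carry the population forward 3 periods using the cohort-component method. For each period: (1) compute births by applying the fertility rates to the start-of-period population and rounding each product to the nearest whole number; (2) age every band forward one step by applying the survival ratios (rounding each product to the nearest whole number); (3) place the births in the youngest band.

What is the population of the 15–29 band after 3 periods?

1713

After projecting period 1:
Births: 4800 × 0.397 = 1906, 9400 × 0.123 = 1156 → 3062
15–29: 3000 × 0.983 = 2949
30–44: 4800 × 0.969 = 4651
45–59: 9400 × 0.947 = 8902
60+: 6100 × 0.956 + 2600 × 0.343 = 5832 + 892 = 6724
→ [3062, 2949, 4651, 8902, 6724]
After projecting period 2:
Births: 2949 × 0.397 = 1171, 4651 × 0.123 = 572 → 1743
15–29: 3062 × 0.983 = 3010
30–44: 2949 × 0.969 = 2858
45–59: 4651 × 0.947 = 4404
60+: 8902 × 0.956 + 6724 × 0.343 = 8510 + 2306 = 10816
→ [1743, 3010, 2858, 4404, 10816]
After projecting period 3:
Births: 3010 × 0.397 = 1195, 2858 × 0.123 = 352 → 1547
15–29: 1743 × 0.983 = 1713
30–44: 3010 × 0.969 = 2917
45–59: 2858 × 0.947 = 2707
60+: 4404 × 0.956 + 10816 × 0.343 = 4210 + 3710 = 7920
→ [1547, 1713, 2917, 2707, 7920]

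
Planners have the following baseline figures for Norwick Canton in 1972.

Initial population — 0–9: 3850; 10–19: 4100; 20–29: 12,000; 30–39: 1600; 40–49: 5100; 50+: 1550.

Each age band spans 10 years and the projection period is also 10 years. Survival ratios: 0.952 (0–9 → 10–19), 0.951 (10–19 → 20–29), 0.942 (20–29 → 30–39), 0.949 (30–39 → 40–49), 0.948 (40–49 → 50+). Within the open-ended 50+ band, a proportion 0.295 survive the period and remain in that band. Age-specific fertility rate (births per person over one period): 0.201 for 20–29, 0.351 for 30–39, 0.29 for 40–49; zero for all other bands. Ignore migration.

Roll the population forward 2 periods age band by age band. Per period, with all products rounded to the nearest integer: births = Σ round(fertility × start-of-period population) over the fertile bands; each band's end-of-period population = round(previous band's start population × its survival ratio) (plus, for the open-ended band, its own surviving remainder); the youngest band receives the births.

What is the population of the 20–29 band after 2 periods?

Period 1:
Births: 12000 × 0.201 = 2412, 1600 × 0.351 = 562, 5100 × 0.29 = 1479 ⇒ total 4453
10–19: 3850 × 0.952 = 3665
20–29: 4100 × 0.951 = 3899
30–39: 12000 × 0.942 = 11304
40–49: 1600 × 0.949 = 1518
50+: 5100 × 0.948 + 1550 × 0.295 = 4835 + 457 = 5292
→ [4453, 3665, 3899, 11304, 1518, 5292]
Period 2:
Births: 3899 × 0.201 = 784, 11304 × 0.351 = 3968, 1518 × 0.29 = 440 ⇒ total 5192
10–19: 4453 × 0.952 = 4239
20–29: 3665 × 0.951 = 3485
30–39: 3899 × 0.942 = 3673
40–49: 11304 × 0.949 = 10727
50+: 1518 × 0.948 + 5292 × 0.295 = 1439 + 1561 = 3000
→ [5192, 4239, 3485, 3673, 10727, 3000]

3485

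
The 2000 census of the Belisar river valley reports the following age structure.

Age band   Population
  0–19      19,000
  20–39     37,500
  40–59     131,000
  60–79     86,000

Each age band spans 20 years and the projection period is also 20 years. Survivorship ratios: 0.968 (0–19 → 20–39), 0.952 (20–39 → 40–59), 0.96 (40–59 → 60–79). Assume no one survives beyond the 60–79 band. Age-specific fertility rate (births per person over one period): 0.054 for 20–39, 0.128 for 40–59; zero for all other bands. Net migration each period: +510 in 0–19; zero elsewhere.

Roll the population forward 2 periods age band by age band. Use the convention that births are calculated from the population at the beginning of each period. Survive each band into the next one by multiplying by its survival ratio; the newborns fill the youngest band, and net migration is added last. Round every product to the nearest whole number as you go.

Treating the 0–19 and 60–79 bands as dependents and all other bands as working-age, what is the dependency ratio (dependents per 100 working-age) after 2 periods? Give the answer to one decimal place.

Period 1.
Births: 37500 × 0.054 = 2025 ; 131000 × 0.128 = 16768 → 18793
20–39: 19000 × 0.968 = 18392
40–59: 37500 × 0.952 = 35700
60–79: 131000 × 0.96 = 125760
Net migration: 0–19 + 510 → 19303
→ [19303, 18392, 35700, 125760]
Period 2.
Births: 18392 × 0.054 = 993 ; 35700 × 0.128 = 4570 → 5563
20–39: 19303 × 0.968 = 18685
40–59: 18392 × 0.952 = 17509
60–79: 35700 × 0.96 = 34272
Net migration: 0–19 + 510 → 6073
→ [6073, 18685, 17509, 34272]
Dependents (band 0–19 + band 60–79) = 6073 + 34272 = 40345; working-age = 36194; ratio = 40345/36194 × 100 = 111.5

111.5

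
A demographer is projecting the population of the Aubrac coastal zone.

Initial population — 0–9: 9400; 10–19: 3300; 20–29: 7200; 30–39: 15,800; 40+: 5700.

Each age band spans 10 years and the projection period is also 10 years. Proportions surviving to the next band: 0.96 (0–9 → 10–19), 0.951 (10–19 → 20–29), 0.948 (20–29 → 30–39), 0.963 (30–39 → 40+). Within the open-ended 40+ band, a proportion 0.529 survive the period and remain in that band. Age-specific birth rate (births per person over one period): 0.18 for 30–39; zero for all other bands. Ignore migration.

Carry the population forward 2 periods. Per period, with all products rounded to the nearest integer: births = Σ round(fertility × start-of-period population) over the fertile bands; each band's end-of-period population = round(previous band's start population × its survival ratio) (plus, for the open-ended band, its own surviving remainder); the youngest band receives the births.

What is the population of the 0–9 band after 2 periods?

1229

Period 1:
Births: 15800 × 0.18 = 2844
10–19: 9400 × 0.96 = 9024
20–29: 3300 × 0.951 = 3138
30–39: 7200 × 0.948 = 6826
40+: 15800 × 0.963 + 5700 × 0.529 = 15215 + 3015 = 18230
→ [2844, 9024, 3138, 6826, 18230]
Period 2:
Births: 6826 × 0.18 = 1229
10–19: 2844 × 0.96 = 2730
20–29: 9024 × 0.951 = 8582
30–39: 3138 × 0.948 = 2975
40+: 6826 × 0.963 + 18230 × 0.529 = 6573 + 9644 = 16217
→ [1229, 2730, 8582, 2975, 16217]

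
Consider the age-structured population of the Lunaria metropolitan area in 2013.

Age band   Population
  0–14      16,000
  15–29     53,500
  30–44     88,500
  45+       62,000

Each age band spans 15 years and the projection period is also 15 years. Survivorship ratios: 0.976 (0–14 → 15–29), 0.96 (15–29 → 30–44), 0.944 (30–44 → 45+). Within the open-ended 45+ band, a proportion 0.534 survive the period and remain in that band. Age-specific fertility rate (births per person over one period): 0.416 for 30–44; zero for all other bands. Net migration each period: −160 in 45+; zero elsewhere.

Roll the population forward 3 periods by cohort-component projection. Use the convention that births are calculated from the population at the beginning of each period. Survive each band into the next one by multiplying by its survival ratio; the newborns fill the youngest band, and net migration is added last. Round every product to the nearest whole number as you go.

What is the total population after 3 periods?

(Bands numbered youngest = 1 to oldest = 4.)
— Period 1 —
Births: 88500 × 0.416 = 36816
Band 2: 16000 × 0.976 = 15616
Band 3: 53500 × 0.96 = 51360
Band 4: 88500 × 0.944 + 62000 × 0.534 = 83544 + 33108 = 116652
Net migration: Band 4 − 160 → 116492
→ [36816, 15616, 51360, 116492]
— Period 2 —
Births: 51360 × 0.416 = 21366
Band 2: 36816 × 0.976 = 35932
Band 3: 15616 × 0.96 = 14991
Band 4: 51360 × 0.944 + 116492 × 0.534 = 48484 + 62207 = 110691
Net migration: Band 4 − 160 → 110531
→ [21366, 35932, 14991, 110531]
— Period 3 —
Births: 14991 × 0.416 = 6236
Band 2: 21366 × 0.976 = 20853
Band 3: 35932 × 0.96 = 34495
Band 4: 14991 × 0.944 + 110531 × 0.534 = 14152 + 59024 = 73176
Net migration: Band 4 − 160 → 73016
→ [6236, 20853, 34495, 73016]
Total after period 3: 6236 + 20853 + 34495 + 73016 = 134600

134600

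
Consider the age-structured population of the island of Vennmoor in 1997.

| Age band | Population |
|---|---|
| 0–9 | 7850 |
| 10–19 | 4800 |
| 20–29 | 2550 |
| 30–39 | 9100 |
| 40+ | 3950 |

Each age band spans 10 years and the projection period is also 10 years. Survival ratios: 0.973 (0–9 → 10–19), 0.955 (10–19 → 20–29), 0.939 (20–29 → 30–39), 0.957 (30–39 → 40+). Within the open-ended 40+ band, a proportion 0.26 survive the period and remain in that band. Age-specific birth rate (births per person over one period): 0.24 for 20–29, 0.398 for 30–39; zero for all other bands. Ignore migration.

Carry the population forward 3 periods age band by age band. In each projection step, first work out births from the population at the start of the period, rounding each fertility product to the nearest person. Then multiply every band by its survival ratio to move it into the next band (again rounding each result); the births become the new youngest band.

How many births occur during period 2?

Period 1.
Births: 2550 × 0.24 = 612 ; 9100 × 0.398 = 3622 ⇒ total 4234
10–19: 7850 × 0.973 = 7638
20–29: 4800 × 0.955 = 4584
30–39: 2550 × 0.939 = 2394
40+: 9100 × 0.957 + 3950 × 0.26 = 8709 + 1027 = 9736
End of period: [4234, 7638, 4584, 2394, 9736]
Period 2.
Births: 4584 × 0.24 = 1100 ; 2394 × 0.398 = 953 ⇒ total 2053
10–19: 4234 × 0.973 = 4120
20–29: 7638 × 0.955 = 7294
30–39: 4584 × 0.939 = 4304
40+: 2394 × 0.957 + 9736 × 0.26 = 2291 + 2531 = 4822
End of period: [2053, 4120, 7294, 4304, 4822]

2053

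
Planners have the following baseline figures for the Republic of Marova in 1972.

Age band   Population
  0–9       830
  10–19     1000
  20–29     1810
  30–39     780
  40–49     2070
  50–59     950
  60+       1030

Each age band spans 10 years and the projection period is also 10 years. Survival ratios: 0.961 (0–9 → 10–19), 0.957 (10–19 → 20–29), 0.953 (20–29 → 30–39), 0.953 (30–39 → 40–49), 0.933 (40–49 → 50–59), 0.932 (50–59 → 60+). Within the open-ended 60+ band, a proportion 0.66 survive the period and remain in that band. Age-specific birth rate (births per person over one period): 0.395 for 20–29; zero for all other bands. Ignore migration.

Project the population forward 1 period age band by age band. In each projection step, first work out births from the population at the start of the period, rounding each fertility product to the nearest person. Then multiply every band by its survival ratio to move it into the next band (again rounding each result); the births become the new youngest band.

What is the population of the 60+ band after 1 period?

Let band 1 be 0–9 through band 7 = 60+.
— Period 1 —
Births: 1810 × 0.395 = 715
Band 2: 830 × 0.961 = 798
Band 3: 1000 × 0.957 = 957
Band 4: 1810 × 0.953 = 1725
Band 5: 780 × 0.953 = 743
Band 6: 2070 × 0.933 = 1931
Band 7: 950 × 0.932 + 1030 × 0.66 = 885 + 680 = 1565
→ [715, 798, 957, 1725, 743, 1931, 1565]

1565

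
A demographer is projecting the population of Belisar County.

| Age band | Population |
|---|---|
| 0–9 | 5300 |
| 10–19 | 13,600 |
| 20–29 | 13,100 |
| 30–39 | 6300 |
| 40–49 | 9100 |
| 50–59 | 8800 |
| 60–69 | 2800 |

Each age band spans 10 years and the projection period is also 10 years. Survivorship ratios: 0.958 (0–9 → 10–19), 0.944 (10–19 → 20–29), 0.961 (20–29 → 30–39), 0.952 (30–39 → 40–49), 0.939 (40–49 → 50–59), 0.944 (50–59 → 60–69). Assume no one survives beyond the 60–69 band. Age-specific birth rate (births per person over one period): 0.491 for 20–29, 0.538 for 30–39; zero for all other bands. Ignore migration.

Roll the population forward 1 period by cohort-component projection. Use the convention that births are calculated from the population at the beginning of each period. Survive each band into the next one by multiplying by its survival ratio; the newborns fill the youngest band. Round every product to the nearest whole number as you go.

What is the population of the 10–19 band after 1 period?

Call the bands 1 to 7, youngest first.
[period 1]
Births: 13100 × 0.491 = 6432 ; 6300 × 0.538 = 3389 → 9821
Band 2: 5300 × 0.958 = 5077
Band 3: 13600 × 0.944 = 12838
Band 4: 13100 × 0.961 = 12589
Band 5: 6300 × 0.952 = 5998
Band 6: 9100 × 0.939 = 8545
Band 7: 8800 × 0.944 = 8307
Population now: 0–9=9821, 10–19=5077, 20–29=12838, 30–39=12589, 40–49=5998, 50–59=8545, 60–69=8307

5077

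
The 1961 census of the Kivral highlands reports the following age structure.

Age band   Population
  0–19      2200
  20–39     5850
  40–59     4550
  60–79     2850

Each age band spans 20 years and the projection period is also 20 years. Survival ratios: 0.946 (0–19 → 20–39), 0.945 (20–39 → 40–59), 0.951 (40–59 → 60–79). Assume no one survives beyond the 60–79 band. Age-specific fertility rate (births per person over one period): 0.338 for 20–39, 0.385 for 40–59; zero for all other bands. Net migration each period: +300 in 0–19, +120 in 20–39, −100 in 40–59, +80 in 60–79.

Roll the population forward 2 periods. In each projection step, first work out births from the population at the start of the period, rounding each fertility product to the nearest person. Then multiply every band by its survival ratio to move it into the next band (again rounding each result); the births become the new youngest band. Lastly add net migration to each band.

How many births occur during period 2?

2834

After projecting period 1:
Births: 5850 × 0.338 = 1977, 4550 × 0.385 = 1752 ⇒ total 3729
20–39: 2200 × 0.946 = 2081
40–59: 5850 × 0.945 = 5528
60–79: 4550 × 0.951 = 4327
Net migration: 0–19 + 300 → 4029; 20–39 + 120 → 2201; 40–59 − 100 → 5428; 60–79 + 80 → 4407
→ [4029, 2201, 5428, 4407]
After projecting period 2:
Births: 2201 × 0.338 = 744, 5428 × 0.385 = 2090 ⇒ total 2834
20–39: 4029 × 0.946 = 3811
40–59: 2201 × 0.945 = 2080
60–79: 5428 × 0.951 = 5162
Net migration: 0–19 + 300 → 3134; 20–39 + 120 → 3931; 40–59 − 100 → 1980; 60–79 + 80 → 5242
→ [3134, 3931, 1980, 5242]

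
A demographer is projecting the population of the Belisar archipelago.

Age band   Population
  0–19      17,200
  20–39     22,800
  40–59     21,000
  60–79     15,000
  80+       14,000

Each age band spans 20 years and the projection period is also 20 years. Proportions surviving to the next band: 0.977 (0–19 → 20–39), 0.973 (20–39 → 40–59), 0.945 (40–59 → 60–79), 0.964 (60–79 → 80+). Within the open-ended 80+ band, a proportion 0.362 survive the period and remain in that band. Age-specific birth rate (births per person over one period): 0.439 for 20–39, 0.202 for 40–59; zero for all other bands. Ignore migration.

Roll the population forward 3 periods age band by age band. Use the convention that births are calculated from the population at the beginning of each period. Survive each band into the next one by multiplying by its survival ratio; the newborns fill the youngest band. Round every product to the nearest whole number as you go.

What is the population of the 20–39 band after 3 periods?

11585

Period 1.
Births: 22800 × 0.439 = 10009, 21000 × 0.202 = 4242 → 14251
20–39: 17200 × 0.977 = 16804
40–59: 22800 × 0.973 = 22184
60–79: 21000 × 0.945 = 19845
80+: 15000 × 0.964 + 14000 × 0.362 = 14460 + 5068 = 19528
→ [14251, 16804, 22184, 19845, 19528]
Period 2.
Births: 16804 × 0.439 = 7377, 22184 × 0.202 = 4481 → 11858
20–39: 14251 × 0.977 = 13923
40–59: 16804 × 0.973 = 16350
60–79: 22184 × 0.945 = 20964
80+: 19845 × 0.964 + 19528 × 0.362 = 19131 + 7069 = 26200
→ [11858, 13923, 16350, 20964, 26200]
Period 3.
Births: 13923 × 0.439 = 6112, 16350 × 0.202 = 3303 → 9415
20–39: 11858 × 0.977 = 11585
40–59: 13923 × 0.973 = 13547
60–79: 16350 × 0.945 = 15451
80+: 20964 × 0.964 + 26200 × 0.362 = 20209 + 9484 = 29693
→ [9415, 11585, 13547, 15451, 29693]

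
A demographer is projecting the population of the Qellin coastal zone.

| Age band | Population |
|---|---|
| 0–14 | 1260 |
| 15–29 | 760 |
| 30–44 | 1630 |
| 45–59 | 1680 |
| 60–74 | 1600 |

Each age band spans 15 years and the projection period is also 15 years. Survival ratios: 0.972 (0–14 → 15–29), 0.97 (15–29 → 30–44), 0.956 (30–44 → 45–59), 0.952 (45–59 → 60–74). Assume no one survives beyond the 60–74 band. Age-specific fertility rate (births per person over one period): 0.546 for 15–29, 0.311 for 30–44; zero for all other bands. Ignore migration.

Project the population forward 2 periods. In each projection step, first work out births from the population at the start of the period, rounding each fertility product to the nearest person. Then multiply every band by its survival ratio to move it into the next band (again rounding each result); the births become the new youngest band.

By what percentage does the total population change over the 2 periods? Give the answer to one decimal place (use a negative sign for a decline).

Period 1.
Births: 760 * 0.546 = 415, 1630 * 0.311 = 507 ⇒ total 922
15–29: 1260 * 0.972 = 1225
30–44: 760 * 0.97 = 737
45–59: 1630 * 0.956 = 1558
60–74: 1680 * 0.952 = 1599
End of period: [922, 1225, 737, 1558, 1599]
Period 2.
Births: 1225 * 0.546 = 669, 737 * 0.311 = 229 ⇒ total 898
15–29: 922 * 0.972 = 896
30–44: 1225 * 0.97 = 1188
45–59: 737 * 0.956 = 705
60–74: 1558 * 0.952 = 1483
End of period: [898, 896, 1188, 705, 1483]
Total: 6930 → 5170; change = -1760; percentage change = -25.4%

-25.4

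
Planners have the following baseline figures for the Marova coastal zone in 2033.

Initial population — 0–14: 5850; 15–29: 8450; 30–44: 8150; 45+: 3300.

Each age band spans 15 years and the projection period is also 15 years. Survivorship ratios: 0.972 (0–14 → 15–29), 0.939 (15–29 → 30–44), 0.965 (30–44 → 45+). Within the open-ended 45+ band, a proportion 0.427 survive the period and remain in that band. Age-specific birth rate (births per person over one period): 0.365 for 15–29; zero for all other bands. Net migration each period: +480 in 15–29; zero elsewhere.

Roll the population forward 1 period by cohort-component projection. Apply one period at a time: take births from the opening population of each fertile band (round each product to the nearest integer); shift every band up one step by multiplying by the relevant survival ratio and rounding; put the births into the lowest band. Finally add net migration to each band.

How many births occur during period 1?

3084

Call the groups 1 to 4, youngest first.
[period 1]
Births: 8450 × 0.365 = 3084
Group 2: 5850 × 0.972 = 5686
Group 3: 8450 × 0.939 = 7935
Group 4: 8150 × 0.965 + 3300 × 0.427 = 7865 + 1409 = 9274
Net migration: Group 2 + 480 → 6166
→ [3084, 6166, 7935, 9274]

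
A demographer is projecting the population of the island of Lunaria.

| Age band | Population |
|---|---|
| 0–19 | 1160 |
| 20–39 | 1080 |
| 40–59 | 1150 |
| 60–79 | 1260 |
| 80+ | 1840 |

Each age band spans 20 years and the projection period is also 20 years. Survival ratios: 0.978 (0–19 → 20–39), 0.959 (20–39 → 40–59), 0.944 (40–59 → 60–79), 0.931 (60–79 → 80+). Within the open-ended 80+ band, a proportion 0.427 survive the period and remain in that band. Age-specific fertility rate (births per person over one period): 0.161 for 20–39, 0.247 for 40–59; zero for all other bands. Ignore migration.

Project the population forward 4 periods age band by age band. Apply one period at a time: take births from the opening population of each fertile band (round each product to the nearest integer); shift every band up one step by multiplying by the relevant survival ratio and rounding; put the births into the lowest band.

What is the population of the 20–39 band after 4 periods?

333

Let band 1 be 0–19 through band 5 = 80+.
Period 1.
Births: 1080 × 0.161 = 174  |  1150 × 0.247 = 284 ⇒ total 458
Band 2: 1160 × 0.978 = 1134
Band 3: 1080 × 0.959 = 1036
Band 4: 1150 × 0.944 = 1086
Band 5: 1260 × 0.931 + 1840 × 0.427 = 1173 + 786 = 1959
Population now: 0–19=458, 20–39=1134, 40–59=1036, 60–79=1086, 80+=1959
Period 2.
Births: 1134 × 0.161 = 183  |  1036 × 0.247 = 256 ⇒ total 439
Band 2: 458 × 0.978 = 448
Band 3: 1134 × 0.959 = 1088
Band 4: 1036 × 0.944 = 978
Band 5: 1086 × 0.931 + 1959 × 0.427 = 1011 + 836 = 1847
Population now: 0–19=439, 20–39=448, 40–59=1088, 60–79=978, 80+=1847
Period 3.
Births: 448 × 0.161 = 72  |  1088 × 0.247 = 269 ⇒ total 341
Band 2: 439 × 0.978 = 429
Band 3: 448 × 0.959 = 430
Band 4: 1088 × 0.944 = 1027
Band 5: 978 × 0.931 + 1847 × 0.427 = 911 + 789 = 1700
Population now: 0–19=341, 20–39=429, 40–59=430, 60–79=1027, 80+=1700
Period 4.
Births: 429 × 0.161 = 69  |  430 × 0.247 = 106 ⇒ total 175
Band 2: 341 × 0.978 = 333
Band 3: 429 × 0.959 = 411
Band 4: 430 × 0.944 = 406
Band 5: 1027 × 0.931 + 1700 × 0.427 = 956 + 726 = 1682
Population now: 0–19=175, 20–39=333, 40–59=411, 60–79=406, 80+=1682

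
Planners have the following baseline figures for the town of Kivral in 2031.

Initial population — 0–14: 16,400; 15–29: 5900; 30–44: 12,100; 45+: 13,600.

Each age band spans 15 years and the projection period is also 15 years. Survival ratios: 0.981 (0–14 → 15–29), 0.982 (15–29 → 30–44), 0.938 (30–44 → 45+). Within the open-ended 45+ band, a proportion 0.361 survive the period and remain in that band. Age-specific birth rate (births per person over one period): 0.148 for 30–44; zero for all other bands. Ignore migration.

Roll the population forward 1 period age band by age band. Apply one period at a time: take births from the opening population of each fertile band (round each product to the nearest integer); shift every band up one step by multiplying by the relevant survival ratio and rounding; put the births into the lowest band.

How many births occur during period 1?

1791

Call the bands 1 to 4, youngest first.
After projecting period 1:
Births: 12100 × 0.148 = 1791
Band 2: 16400 × 0.981 = 16088
Band 3: 5900 × 0.982 = 5794
Band 4: 12100 × 0.938 + 13600 × 0.361 = 11350 + 4910 = 16260
End of period: [1791, 16088, 5794, 16260]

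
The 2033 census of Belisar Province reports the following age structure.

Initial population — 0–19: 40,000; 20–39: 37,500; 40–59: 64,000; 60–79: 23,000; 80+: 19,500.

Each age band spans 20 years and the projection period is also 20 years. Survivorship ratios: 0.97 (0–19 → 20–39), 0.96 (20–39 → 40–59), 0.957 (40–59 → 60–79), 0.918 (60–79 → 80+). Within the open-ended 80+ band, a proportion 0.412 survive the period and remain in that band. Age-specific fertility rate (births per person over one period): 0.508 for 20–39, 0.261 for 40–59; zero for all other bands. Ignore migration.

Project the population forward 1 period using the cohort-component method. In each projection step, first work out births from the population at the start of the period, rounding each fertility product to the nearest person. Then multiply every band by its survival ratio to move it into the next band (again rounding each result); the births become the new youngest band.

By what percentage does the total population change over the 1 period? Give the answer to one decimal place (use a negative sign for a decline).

After projecting period 1:
Births: 37500 × 0.508 = 19050  |  64000 × 0.261 = 16704 → 35754
20–39: 40000 × 0.97 = 38800
40–59: 37500 × 0.96 = 36000
60–79: 64000 × 0.957 = 61248
80+: 23000 × 0.918 + 19500 × 0.412 = 21114 + 8034 = 29148
→ [35754, 38800, 36000, 61248, 29148]
Total: 184000 → 200950; change = 16950; percentage change = 9.2%

9.2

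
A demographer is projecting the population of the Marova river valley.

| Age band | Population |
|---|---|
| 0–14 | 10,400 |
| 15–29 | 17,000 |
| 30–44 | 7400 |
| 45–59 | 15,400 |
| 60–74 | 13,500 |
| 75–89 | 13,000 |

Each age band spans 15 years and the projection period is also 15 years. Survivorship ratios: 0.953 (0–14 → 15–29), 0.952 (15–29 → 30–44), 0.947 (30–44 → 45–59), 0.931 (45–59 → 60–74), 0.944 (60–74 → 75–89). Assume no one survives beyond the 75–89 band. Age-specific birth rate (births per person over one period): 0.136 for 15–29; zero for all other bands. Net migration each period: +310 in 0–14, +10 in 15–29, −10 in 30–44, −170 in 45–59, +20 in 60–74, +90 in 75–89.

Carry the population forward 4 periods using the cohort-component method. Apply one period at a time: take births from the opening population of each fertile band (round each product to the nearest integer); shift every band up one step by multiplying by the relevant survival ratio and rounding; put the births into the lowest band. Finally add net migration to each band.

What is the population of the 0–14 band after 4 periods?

526

(Groups numbered youngest = 1 to oldest = 6.)
— Period 1 —
Births: 17000 × 0.136 = 2312
Group 2: 10400 × 0.953 = 9911
Group 3: 17000 × 0.952 = 16184
Group 4: 7400 × 0.947 = 7008
Group 5: 15400 × 0.931 = 14337
Group 6: 13500 × 0.944 = 12744
Net migration: Group 1 + 310 → 2622; Group 2 + 10 → 9921; Group 3 − 10 → 16174; Group 4 − 170 → 6838; Group 5 + 20 → 14357; Group 6 + 90 → 12834
Giving 2622 / 9921 / 16174 / 6838 / 14357 / 12834.
— Period 2 —
Births: 9921 × 0.136 = 1349
Group 2: 2622 × 0.953 = 2499
Group 3: 9921 × 0.952 = 9445
Group 4: 16174 × 0.947 = 15317
Group 5: 6838 × 0.931 = 6366
Group 6: 14357 × 0.944 = 13553
Net migration: Group 1 + 310 → 1659; Group 2 + 10 → 2509; Group 3 − 10 → 9435; Group 4 − 170 → 15147; Group 5 + 20 → 6386; Group 6 + 90 → 13643
Giving 1659 / 2509 / 9435 / 15147 / 6386 / 13643.
— Period 3 —
Births: 2509 × 0.136 = 341
Group 2: 1659 × 0.953 = 1581
Group 3: 2509 × 0.952 = 2389
Group 4: 9435 × 0.947 = 8935
Group 5: 15147 × 0.931 = 14102
Group 6: 6386 × 0.944 = 6028
Net migration: Group 1 + 310 → 651; Group 2 + 10 → 1591; Group 3 − 10 → 2379; Group 4 − 170 → 8765; Group 5 + 20 → 14122; Group 6 + 90 → 6118
Giving 651 / 1591 / 2379 / 8765 / 14122 / 6118.
— Period 4 —
Births: 1591 × 0.136 = 216
Group 2: 651 × 0.953 = 620
Group 3: 1591 × 0.952 = 1515
Group 4: 2379 × 0.947 = 2253
Group 5: 8765 × 0.931 = 8160
Group 6: 14122 × 0.944 = 13331
Net migration: Group 1 + 310 → 526; Group 2 + 10 → 630; Group 3 − 10 → 1505; Group 4 − 170 → 2083; Group 5 + 20 → 8180; Group 6 + 90 → 13421
Giving 526 / 630 / 1505 / 2083 / 8180 / 13421.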